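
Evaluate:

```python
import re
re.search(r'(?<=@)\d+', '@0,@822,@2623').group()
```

'0'

The positive lookaround only admits positions where the adjacent text matches; those characters stay outside the span.
The match spans [1:2] → '0'.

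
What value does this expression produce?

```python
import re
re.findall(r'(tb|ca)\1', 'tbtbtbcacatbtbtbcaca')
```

['tb', 'ca', 'tb', 'ca']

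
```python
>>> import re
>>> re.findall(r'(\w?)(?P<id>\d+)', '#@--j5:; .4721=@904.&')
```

[('j', '5'), ('4', '721'), ('9', '04')]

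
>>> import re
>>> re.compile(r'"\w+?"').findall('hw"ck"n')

No capturing groups, so `findall` returns the 1 full match string.

['"ck"']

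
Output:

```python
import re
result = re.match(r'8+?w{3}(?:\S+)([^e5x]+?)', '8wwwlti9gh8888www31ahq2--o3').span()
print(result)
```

With `match`, the pattern is implicitly anchored at the beginning.
The match spans [0:27] → '8wwwlti9gh8888www31ahq2--o3'.

(0, 27)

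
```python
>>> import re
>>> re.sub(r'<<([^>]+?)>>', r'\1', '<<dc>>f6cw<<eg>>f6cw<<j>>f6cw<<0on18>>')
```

Matches: at [0:6] → '<<dc>>'; at [10:16] → '<<eg>>'; at [20:25] → '<<j>>'; at [29:38] → '<<0on18>>'.
`\1` in the replacement pulls in group 1's text for each match.

'dcf6cwegf6cwjf6cw0on18'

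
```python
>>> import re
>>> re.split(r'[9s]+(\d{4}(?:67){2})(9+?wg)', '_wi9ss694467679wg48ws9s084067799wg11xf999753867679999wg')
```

With a capturing group present, the delimiter's captured portion is kept in the result list.

['_wi', '69446767', '9wg', '48ws9s084067799wg11xf', '75386767', '9999wg', '']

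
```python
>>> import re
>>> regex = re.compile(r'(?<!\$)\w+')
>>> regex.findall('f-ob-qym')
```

The negative lookahead/lookbehind blocks any match where the forbidden context is present.
Scanning left to right: at [0:1] → 'f'; at [2:4] → 'ob'; at [5:8] → 'qym'.
Since nothing is captured, `findall` lists the 3 matched substrings directly.

['f', 'ob', 'qym']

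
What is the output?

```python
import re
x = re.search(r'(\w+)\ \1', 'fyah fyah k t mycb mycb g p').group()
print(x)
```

fyah fyah

`\1` has to match the exact text group 1 already captured.
The match spans [0:9] → 'fyah fyah'.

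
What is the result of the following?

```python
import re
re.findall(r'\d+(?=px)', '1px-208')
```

['1']

Lookahead/lookbehind check context without consuming it, so the matched span excludes the asserted characters.
Walking the string: at [0:1] → '1'.
`findall` yields the raw match text (1 of them) because the pattern has no groups.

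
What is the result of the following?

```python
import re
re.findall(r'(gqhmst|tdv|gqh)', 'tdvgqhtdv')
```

['tdv', 'gqh', 'tdv']

Matches: at [0:3] match 'tdv', group 1 = 'tdv'; at [3:6] match 'gqh', group 1 = 'gqh'; at [6:9] match 'tdv', group 1 = 'tdv'.
Because there's exactly one group, `findall` drops the full match and keeps group 1 from each hit.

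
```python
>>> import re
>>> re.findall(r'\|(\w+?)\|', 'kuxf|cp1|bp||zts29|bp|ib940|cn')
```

['cp1', 'zts29', 'ib940']

`findall` collects group 1 from each match (3 total).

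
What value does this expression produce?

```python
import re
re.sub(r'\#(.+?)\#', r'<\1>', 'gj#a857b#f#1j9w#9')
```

Lazy quantifiers expand one character at a time until the remainder of the pattern can match.
Each match is replaced using the text its own group 1 captured.

'gj<a857b>f<1j9w>9'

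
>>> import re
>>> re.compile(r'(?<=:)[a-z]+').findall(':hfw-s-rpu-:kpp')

['hfw', 'kpp']

The positive lookaround only admits positions where the adjacent text matches; those characters stay outside the span.
With no groups in the pattern, `findall` gives back each whole match — 2 here.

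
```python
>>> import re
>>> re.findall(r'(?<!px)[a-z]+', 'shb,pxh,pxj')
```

The negative lookahead/lookbehind blocks any match where the forbidden context is present.
Walking the string: at [0:3] → 'shb'; at [4:7] → 'pxh'; at [8:11] → 'pxj'.
With no groups in the pattern, `findall` gives back each whole match — 3 here.

['shb', 'pxh', 'pxj']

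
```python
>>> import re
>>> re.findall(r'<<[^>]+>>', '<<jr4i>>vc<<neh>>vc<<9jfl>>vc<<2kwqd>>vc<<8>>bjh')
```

['<<jr4i>>', '<<neh>>', '<<9jfl>>', '<<2kwqd>>', '<<8>>']

Scanning left to right: at [0:8] → '<<jr4i>>'; at [10:17] → '<<neh>>'; at [19:27] → '<<9jfl>>'; at [29:38] → '<<2kwqd>>'; at [40:45] → '<<8>>'.
`findall` yields the raw match text (5 of them) because the pattern has no groups.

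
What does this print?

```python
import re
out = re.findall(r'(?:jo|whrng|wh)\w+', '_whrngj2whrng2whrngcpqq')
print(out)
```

Matches: at [1:23] → 'whrngj2whrng2whrngcpqq'.
Since nothing is captured, `findall` lists the 1 matched substring directly.

['whrngj2whrng2whrngcpqq']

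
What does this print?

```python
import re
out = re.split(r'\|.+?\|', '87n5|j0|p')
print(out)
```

['87n5', 'p']

Matches to split on: at [4:8] → '|j0|'.
Splitting on the pattern gives 2 pieces.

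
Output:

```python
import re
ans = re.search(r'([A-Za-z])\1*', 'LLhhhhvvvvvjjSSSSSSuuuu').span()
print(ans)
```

(0, 2)

After group 1 captures some text, `\1` only succeeds where that same text appears again.
Unlike `match`, `search` isn't anchored — it looks for the pattern anywhere in the string.
The match spans [0:2] → 'LL'.
Captured: group 1 = 'L'.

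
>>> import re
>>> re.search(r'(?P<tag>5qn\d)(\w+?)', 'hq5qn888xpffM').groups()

The match spans [2:7] → '5qn88'.
Captured: group 1 = '5qn8', group 2 = '8'.

('5qn8', '8')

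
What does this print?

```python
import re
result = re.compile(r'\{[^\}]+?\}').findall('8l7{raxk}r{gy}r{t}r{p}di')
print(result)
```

Since nothing is captured, `findall` lists the 4 matched substrings directly.

['{raxk}', '{gy}', '{t}', '{p}']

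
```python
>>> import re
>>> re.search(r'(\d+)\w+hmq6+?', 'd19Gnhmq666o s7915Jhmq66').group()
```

'19Gnhmq6'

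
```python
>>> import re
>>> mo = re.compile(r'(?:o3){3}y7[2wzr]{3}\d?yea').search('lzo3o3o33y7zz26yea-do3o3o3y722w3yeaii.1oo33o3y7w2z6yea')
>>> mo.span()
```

(20, 35)

The match spans [20:35] → 'o3o3o3y722w3yea'.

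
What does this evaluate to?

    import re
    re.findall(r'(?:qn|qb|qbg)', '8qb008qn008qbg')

`|` is ordered: at each position the engine commits to the first alternative that works.
No capturing groups, so `findall` returns the 3 full match strings.

['qb', 'qn', 'qb']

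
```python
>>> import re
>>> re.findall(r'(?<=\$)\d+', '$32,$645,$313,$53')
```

The positive lookaround only admits positions where the adjacent text matches; those characters stay outside the span.
Walking the string: at [1:3] → '32'; at [5:8] → '645'; at [10:13] → '313'; at [15:17] → '53'.
With no groups in the pattern, `findall` gives back each whole match — 4 here.

['32', '645', '313', '53']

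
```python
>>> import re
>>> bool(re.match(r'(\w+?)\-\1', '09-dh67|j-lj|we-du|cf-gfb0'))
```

False

`re.match` only tries the pattern at the start of the string.
Here the string doesn't start with a match, so the call returns None, and `bool(None)` is False.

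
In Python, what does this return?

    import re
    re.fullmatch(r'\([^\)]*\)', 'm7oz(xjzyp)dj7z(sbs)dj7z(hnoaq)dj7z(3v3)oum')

For `fullmatch`, every character of the input must be accounted for by the pattern.
Here there's no way to consume every character, so the call returns None.

None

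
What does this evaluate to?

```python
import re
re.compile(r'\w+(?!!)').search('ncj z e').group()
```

'ncj'

`(?!…)`/`(?<!…)` only lets a position through if the neighbouring text does NOT match; no characters are consumed.
`search` walks the string left to right and returns the first match it finds.
The match spans [0:3] → 'ncj'.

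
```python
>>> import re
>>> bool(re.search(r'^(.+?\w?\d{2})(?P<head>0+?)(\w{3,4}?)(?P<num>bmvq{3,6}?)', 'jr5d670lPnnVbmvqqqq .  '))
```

False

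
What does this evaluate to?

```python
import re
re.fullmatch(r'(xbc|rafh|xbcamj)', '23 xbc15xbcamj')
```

`fullmatch` succeeds only if the pattern covers the string from start to end.
Here the string isn't matched end-to-end, so the call returns None.

None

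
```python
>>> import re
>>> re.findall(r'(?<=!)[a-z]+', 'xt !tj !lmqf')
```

The positive lookaround only admits positions where the adjacent text matches; those characters stay outside the span.
`findall` yields the raw match text (2 of them) because the pattern has no groups.

['tj', 'lmqf']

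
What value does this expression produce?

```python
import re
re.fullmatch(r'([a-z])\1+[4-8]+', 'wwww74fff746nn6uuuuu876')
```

None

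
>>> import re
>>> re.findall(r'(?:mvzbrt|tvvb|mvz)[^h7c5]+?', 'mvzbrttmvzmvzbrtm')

['mvzbrtt', 'mvzm']

Branches in `(...|...)` are attempted left-to-right; the first branch that allows the whole pattern to succeed is taken.
Since nothing is captured, `findall` lists the 2 matched substrings directly.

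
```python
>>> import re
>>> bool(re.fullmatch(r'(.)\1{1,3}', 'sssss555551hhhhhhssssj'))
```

False

A backreference is literal: `\1` must see the identical characters the first group matched.
`re.fullmatch` requires the pattern to consume the entire string.
Here the string isn't matched end-to-end, so the call returns None, and `bool(None)` is False.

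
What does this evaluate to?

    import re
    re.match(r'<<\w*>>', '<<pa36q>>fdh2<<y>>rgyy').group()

`match` is anchored at position 0; if the pattern doesn't fit there, it returns None.
The match spans [0:9] → '<<pa36q>>'.

'<<pa36q>>'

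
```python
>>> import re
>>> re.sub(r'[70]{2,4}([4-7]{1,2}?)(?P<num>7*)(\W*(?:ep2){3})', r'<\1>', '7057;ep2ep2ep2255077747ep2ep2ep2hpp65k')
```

With the lazy modifier that quantifier settles for the fewest repetitions that let the rest of the pattern succeed (the atoms after it are unaffected and can still be greedy).
The replacement refers to a captured group, so each match is rewritten using its own captured text.

'<5>255<4>hpp65k'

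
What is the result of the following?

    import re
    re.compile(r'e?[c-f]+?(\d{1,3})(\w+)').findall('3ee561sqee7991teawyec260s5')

[('561', 'sqee7991teawyec260s5')]

This matches optionally the literal 'e', then one or more of a character in [c-f] (lazy); then 1 to 3 of a digit (captured); then one or more of a word character (captured).
Walking the string: at [1:26] match 'ee561sqee7991teawyec260s5', groups = ('561', 'sqee7991teawyec260s5').
2 groups means the one result is a tuple of 2 captured strings — 1 here.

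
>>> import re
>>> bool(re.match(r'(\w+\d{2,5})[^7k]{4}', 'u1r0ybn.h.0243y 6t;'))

False

With `match`, the pattern is implicitly anchored at the beginning.
Here the string doesn't start with a match, so the call returns None, and `bool(None)` is False.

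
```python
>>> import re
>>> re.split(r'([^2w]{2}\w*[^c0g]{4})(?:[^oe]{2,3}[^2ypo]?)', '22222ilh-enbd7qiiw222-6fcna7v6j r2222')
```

['22222', 'ilh-enb', 'iw222', '-6fcna7v6j r22', '']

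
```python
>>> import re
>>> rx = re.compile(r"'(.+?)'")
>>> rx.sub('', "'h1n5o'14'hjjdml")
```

"14'hjjdml"

The `?` after the quantifier makes it lazy — it takes as little as possible before letting the rest of the pattern try.
Matches: at [0:7] → "'h1n5o'".
Each match is replaced by ''.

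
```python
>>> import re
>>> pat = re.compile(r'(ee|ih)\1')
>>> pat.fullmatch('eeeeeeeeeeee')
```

None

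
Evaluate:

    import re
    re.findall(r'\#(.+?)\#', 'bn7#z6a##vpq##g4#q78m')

Lazy quantifiers expand one character at a time until the remainder of the pattern can match.
Walking the string: at [3:8] match '#z6a#', group 1 = 'z6a'; at [8:13] match '#vpq#', group 1 = 'vpq'; at [13:17] match '#g4#', group 1 = 'g4'.
`findall` collects group 1 from each match (3 total).

['z6a', 'vpq', 'g4']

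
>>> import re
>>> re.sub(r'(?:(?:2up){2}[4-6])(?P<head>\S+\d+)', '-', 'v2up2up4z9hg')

'v-hg'

Pattern: the literal '2up' repeated 2 times, then a character in [4-6] (non-capturing group); then one or more of a non-whitespace character, then one or more of a digit (captured as 'head').
Matches: at [1:10] → '2up2up4z9'.
`sub` substitutes '-' at each match site.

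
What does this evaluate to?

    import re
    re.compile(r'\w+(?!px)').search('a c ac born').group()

A negative assertion filters positions out without eating any characters.
The match spans [0:1] → 'a'.

'a'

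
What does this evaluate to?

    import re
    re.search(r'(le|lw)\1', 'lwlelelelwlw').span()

(2, 6)

`\1` is not a pattern — it's the concrete string captured by group 1, re-applied verbatim.
`re.search` scans for the first position where the pattern succeeds.
The match spans [2:6] → 'lele'.
Captured: group 1 = 'le'.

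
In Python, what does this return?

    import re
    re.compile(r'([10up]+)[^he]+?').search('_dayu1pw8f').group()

'u1pw'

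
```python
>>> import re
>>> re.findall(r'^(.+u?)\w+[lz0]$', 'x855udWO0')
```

['x855udW']

Pattern: anchored at the start of the string; then one or more of any character, then optionally the literal 'u' (captured); then one or more of a word character, then one of [lz0]; then anchored at the end.
Matches: at [0:9] match 'x855udWO0', group 1 = 'x855udW'.
With a single group, `findall` returns only what that group captured — 1 item.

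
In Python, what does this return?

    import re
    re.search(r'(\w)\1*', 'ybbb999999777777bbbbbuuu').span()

(0, 1)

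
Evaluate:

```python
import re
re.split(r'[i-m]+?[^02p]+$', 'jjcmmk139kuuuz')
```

['', '']

This matches one or more of a character in [i-m] (lazy); then one or more of any character except [02p]; then anchored at the end.
Matches to split on: at [0:14] → 'jjcmmk139kuuuz'.
Splitting on the pattern gives 2 pieces.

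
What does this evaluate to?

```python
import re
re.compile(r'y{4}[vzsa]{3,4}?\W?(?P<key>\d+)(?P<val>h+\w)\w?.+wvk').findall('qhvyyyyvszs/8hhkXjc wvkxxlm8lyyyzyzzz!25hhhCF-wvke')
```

[('8', 'hhk')]

The pattern matches exactly 4 of the literal 'y', then 3 to 4 of one of [vzsa] (lazy), then optionally a non-word character; then one or more of a digit (captured as 'key'); then one or more of the literal 'h', then a word character (captured as 'val'); then optionally a word character, then one or more of any character, then the literal 'wvk'.
Scanning left to right: at [3:49] match 'yyyyvszs/8hhkXjc wvkxxlm8lyyyzyzzz!25hhhCF-wvk', groups = ('8', 'hhk').
`findall` packs the 2 group values into a tuple for every match.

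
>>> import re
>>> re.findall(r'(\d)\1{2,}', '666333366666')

['6', '3', '6']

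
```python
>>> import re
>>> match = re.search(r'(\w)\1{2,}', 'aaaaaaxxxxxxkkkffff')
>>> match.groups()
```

('a',)

The match spans [0:6] → 'aaaaaa'.
Captured: group 1 = 'a'.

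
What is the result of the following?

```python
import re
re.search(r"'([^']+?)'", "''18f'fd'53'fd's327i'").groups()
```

The match spans [1:6] → "'18f'".
Captured: group 1 = '18f'.

('18f',)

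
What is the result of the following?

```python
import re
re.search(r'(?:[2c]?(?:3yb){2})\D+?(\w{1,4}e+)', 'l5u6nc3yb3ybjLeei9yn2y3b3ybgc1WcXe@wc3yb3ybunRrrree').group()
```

The match spans [5:16] → 'c3yb3ybjLee'.

'c3yb3ybjLee'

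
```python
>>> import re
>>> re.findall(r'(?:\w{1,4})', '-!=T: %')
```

This matches 1 to 4 of a word character (non-capturing group).
Matches: at [3:4] → 'T'.
`findall` yields the raw match text (1 of them) because the pattern has no groups.

['T']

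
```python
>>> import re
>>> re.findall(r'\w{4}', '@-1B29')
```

['1B29']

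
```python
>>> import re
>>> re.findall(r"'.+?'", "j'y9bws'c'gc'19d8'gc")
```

["'y9bws'", "'gc'"]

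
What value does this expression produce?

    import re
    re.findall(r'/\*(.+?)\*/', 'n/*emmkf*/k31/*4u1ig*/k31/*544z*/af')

Matches: at [1:10] match '/*emmkf*/', group 1 = 'emmkf'; at [13:22] match '/*4u1ig*/', group 1 = '4u1ig'; at [25:33] match '/*544z*/', group 1 = '544z'.
With a single group, `findall` returns only what that group captured — 3 items.

['emmkf', '4u1ig', '544z']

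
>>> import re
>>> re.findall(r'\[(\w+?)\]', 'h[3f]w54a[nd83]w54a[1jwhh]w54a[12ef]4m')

['3f', 'nd83', '1jwhh', '12ef']

Walking the string: at [1:5] match '[3f]', group 1 = '3f'; at [9:15] match '[nd83]', group 1 = 'nd83'; at [19:26] match '[1jwhh]', group 1 = '1jwhh'; at [30:36] match '[12ef]', group 1 = '12ef'.
Because there's exactly one group, `findall` drops the full match and keeps group 1 from each hit.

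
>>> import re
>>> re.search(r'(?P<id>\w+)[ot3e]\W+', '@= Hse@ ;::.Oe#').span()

(3, 12)

The pattern matches one or more of a word character (captured as 'id'); then one of [ot3e], then one or more of a non-word character.
`re.search` tries every starting position until one works.
The match spans [3:12] → 'Hse@ ;::.'.
Captured: group 1 = 'Hs'.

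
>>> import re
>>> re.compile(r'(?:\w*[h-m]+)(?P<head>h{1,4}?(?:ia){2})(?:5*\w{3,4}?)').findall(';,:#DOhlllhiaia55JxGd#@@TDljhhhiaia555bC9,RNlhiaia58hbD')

This matches zero or more of a word character, then one or more of a character in [h-m] (non-capturing group); then 1 to 4 of the literal 'h' (lazy), then the literal 'ia' repeated 2 times (captured as 'head'); then zero or more of the literal '5', then 3 to 4 of a word character (lazy) (non-capturing group).
One capturing group, so `findall` returns just the captured substring from each match — 3 in all.

['hiaia', 'hiaia', 'hiaia']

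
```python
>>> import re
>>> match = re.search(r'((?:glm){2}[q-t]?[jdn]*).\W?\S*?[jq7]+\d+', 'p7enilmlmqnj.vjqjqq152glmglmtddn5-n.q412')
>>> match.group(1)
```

The pattern matches the literal 'glm' repeated 2 times, then optionally a character in [q-t], then zero or more of one of [jdn] (captured); then any character, then optionally a non-word character; then zero or more of a non-whitespace character (lazy), then one or more of one of [jq7]; then one or more of a digit.
`re.search` tries every starting position until one works.
The match spans [22:40] → 'glmglmtddn5-n.q412'.
Captured: group 1 = 'glmglmtddn'.

'glmglmtddn'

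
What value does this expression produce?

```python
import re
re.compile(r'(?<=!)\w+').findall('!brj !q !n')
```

['brj', 'q', 'n']

The positive lookaround only admits positions where the adjacent text matches; those characters stay outside the span.
Scanning left to right: at [1:4] → 'brj'; at [6:7] → 'q'; at [9:10] → 'n'.
Since nothing is captured, `findall` lists the 3 matched substrings directly.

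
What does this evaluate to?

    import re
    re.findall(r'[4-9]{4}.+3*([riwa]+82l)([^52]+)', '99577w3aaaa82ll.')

[('a82l', 'l.')]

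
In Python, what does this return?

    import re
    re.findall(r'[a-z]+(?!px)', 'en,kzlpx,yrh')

['en', 'kzlpx', 'yrh']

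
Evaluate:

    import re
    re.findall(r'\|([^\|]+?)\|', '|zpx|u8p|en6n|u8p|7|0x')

['zpx', 'en6n', '7']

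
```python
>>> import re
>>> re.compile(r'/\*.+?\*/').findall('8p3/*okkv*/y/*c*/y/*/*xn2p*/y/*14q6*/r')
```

Lazy quantifiers expand one character at a time until the remainder of the pattern can match.
With no groups in the pattern, `findall` gives back each whole match — 4 here.

['/*okkv*/', '/*c*/', '/*/*xn2p*/', '/*14q6*/']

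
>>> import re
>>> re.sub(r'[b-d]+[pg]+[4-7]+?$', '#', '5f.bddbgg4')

This matches one or more of a character in [b-d]; then one or more of one of [pg]; then one or more of a character in [4-7] (lazy); then anchored at the end.
Matches: at [3:10] → 'bddbgg4'.
Every occurrence is swapped for '#'.

'5f.#'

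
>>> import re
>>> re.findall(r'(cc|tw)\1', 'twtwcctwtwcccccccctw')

['tw', 'tw', 'cc', 'cc']

`\1` has to match the exact text group 1 already captured.
Because there's exactly one group, `findall` drops the full match and keeps group 1 from each hit.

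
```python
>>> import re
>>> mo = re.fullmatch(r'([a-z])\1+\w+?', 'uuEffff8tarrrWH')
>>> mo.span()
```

(0, 15)

For `fullmatch`, every character of the input must be accounted for by the pattern.
The match spans [0:15] → 'uuEffff8tarrrWH'.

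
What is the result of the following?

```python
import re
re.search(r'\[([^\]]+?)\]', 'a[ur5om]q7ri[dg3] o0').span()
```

(1, 8)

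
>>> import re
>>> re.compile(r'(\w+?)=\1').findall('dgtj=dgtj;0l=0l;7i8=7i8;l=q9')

['dgtj', '0l', '7i8']

The backreference `\1` re-matches whatever the first group consumed, character for character.
Matches: at [0:9] match 'dgtj=dgtj', group 1 = 'dgtj'; at [10:15] match '0l=0l', group 1 = '0l'; at [16:23] match '7i8=7i8', group 1 = '7i8'.
With a single group, `findall` returns only what that group captured — 3 items.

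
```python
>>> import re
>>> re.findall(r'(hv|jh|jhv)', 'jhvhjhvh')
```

Alternation isn't longest-match — the leftmost alternative that fits at this position is chosen.
Matches: at [0:2] match 'jh', group 1 = 'jh'; at [4:6] match 'jh', group 1 = 'jh'.
One capturing group, so `findall` returns just the captured substring from each match — 2 in all.

['jh', 'jh']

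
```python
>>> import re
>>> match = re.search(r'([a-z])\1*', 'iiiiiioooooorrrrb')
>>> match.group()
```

'iiiiii'

`\1` has to match the exact text group 1 already captured.
The match spans [0:6] → 'iiiiii'.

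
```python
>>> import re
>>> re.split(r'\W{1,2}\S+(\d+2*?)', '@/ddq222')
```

['', '2', '']

The pattern matches 1 to 2 of a non-word character, then one or more of a non-whitespace character; then one or more of a digit, then zero or more of a literal '2' (lazy) (captured).
Matches to split on: at [0:8] → '@/ddq222'.
With a capturing group present, the delimiter's captured portion is kept in the result list.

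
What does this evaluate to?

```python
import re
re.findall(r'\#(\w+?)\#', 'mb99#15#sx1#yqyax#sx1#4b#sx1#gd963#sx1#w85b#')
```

['15', 'yqyax', '4b', 'gd963', 'w85b']

`findall` collects group 1 from each match (5 total).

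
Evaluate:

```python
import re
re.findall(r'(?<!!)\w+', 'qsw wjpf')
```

['qsw', 'wjpf']

Because the assertion is negative and zero-width, positions next to the forbidden text are skipped.
With no groups in the pattern, `findall` gives back each whole match — 2 here.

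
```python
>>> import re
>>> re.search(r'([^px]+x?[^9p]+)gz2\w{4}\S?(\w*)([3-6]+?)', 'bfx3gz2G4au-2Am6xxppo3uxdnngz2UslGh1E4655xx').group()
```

Pattern: one or more of any character except [px], then optionally a literal 'x', then one or more of any character except [9p] (captured); then the literal 'gz2', then exactly 4 of a word character, then optionally a non-whitespace character; then zero or more of a word character (captured); then one or more of a character in [3-6] (lazy) (captured).
The match spans [0:41] → 'bfx3gz2G4au-2Am6xxppo3uxdnngz2UslGh1E4655'.

'bfx3gz2G4au-2Am6xxppo3uxdnngz2UslGh1E4655'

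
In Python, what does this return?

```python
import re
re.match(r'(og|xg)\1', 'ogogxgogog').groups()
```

('og',)

After group 1 captures some text, `\1` only succeeds where that same text appears again.
`re.match` only tries the pattern at the start of the string.
The match spans [0:4] → 'ogog'.
Captured: group 1 = 'og'.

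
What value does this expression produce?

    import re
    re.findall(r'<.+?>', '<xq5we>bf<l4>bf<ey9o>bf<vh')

Because the quantifier is non-greedy, it stops expanding at the earliest point where the rest of the pattern can succeed.
With no groups in the pattern, `findall` gives back each whole match — 3 here.

['<xq5we>', '<l4>', '<ey9o>']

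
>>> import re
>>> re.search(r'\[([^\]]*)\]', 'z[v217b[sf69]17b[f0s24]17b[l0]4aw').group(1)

The match spans [1:13] → '[v217b[sf69]'.
Captured: group 1 = 'v217b[sf69'.

'v217b[sf69'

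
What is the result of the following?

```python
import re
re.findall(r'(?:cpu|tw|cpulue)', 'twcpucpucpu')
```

['tw', 'cpu', 'cpu', 'cpu']

With no groups in the pattern, `findall` gives back each whole match — 4 here.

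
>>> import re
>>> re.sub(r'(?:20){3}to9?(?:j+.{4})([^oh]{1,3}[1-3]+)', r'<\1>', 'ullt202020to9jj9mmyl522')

'ullt<l522>'

Pattern: the literal '20' repeated 3 times, then the literal 'to', then optionally a literal '9'; then one or more of a literal 'j', then exactly 4 of any character (non-capturing group); then 1 to 3 of any character except [oh], then one or more of a character in [1-3] (captured).
Matches: at [4:23] → '202020to9jj9mmyl522'.
Each match is replaced using the text its own group 1 captured.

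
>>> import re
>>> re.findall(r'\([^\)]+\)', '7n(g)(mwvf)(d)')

Matches: at [2:5] → '(g)'; at [5:11] → '(mwvf)'; at [11:14] → '(d)'.
Since nothing is captured, `findall` lists the 3 matched substrings directly.

['(g)', '(mwvf)', '(d)']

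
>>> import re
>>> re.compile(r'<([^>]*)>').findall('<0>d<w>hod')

['0', 'w']

Scanning left to right: at [0:3] match '<0>', group 1 = '0'; at [4:7] match '<w>', group 1 = 'w'.
Because there's exactly one group, `findall` drops the full match and keeps group 1 from each hit.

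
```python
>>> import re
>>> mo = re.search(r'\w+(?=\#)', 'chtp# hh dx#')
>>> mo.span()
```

(0, 4)

The lookaround is zero-width — it requires the adjacent text to match without consuming it, so the asserted text isn't part of the match.
Unlike `match`, `search` isn't anchored — it looks for the pattern anywhere in the string.
The match spans [0:4] → 'chtp'.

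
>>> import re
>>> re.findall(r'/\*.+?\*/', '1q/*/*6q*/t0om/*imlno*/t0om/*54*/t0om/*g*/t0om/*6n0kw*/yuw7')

['/*/*6q*/', '/*imlno*/', '/*54*/', '/*g*/', '/*6n0kw*/']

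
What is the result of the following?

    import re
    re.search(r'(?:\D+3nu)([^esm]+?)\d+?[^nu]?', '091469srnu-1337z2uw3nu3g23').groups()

The pattern matches one or more of a non-digit, then the literal '3nu' (non-capturing group); then one or more of any character except [esm] (lazy) (captured); then one or more of a digit (lazy), then optionally any character except [nu].
A non-greedy quantifier consumes as few characters as it can — just enough that the remainder of the pattern still matches from where it stops; whatever follows it matches normally.
Unlike `match`, `search` isn't anchored — it looks for the pattern anywhere in the string.
The match spans [17:26] → 'uw3nu3g23'.
Captured: group 1 = '3g'.

('3g',)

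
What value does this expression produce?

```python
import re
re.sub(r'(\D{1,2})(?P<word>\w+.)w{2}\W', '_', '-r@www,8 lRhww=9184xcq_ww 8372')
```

'-r@www,8_9184_8372'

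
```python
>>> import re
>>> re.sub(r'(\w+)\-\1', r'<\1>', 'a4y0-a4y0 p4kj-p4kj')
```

'<a4y0> <p4kj>'

`\1` is not a pattern — it's the concrete string captured by group 1, re-applied verbatim.
Matches: at [0:9] → 'a4y0-a4y0'; at [10:19] → 'p4kj-p4kj'.
`\1` in the replacement pulls in group 1's text for each match.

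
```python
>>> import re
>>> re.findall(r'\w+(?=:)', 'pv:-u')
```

['pv']

The positive lookaround only admits positions where the adjacent text matches; those characters stay outside the span.
`findall` yields the raw match text (1 of them) because the pattern has no groups.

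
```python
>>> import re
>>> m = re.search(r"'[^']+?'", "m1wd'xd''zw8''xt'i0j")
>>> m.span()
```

(4, 8)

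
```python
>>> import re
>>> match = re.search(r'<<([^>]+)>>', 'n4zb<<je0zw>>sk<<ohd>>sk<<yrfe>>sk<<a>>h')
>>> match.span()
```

(4, 13)

`re.search` tries every starting position until one works.
The match spans [4:13] → '<<je0zw>>'.
Captured: group 1 = 'je0zw'.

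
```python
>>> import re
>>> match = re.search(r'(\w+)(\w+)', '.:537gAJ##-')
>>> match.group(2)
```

'J'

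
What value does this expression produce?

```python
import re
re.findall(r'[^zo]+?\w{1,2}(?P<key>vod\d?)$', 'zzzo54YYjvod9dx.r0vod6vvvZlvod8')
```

This matches one or more of any character except [zo] (lazy); then 1 to 2 of a word character; then the literal 'vod', then optionally a digit (captured as 'key'); then anchored at the end.
Scanning left to right: at [20:31] match 'd6vvvZlvod8', group 1 = 'vod8'.
One capturing group, so `findall` returns just the captured substring from the one match — 1 in all.

['vod8']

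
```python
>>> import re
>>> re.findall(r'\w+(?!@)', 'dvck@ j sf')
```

['dvc', 'j', 'sf']

Because the assertion is negative and zero-width, positions next to the forbidden text are skipped.
Since nothing is captured, `findall` lists the 3 matched substrings directly.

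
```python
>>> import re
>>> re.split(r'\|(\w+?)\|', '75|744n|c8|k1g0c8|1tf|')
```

Matches to split on: at [2:8] → '|744n|'; at [10:18] → '|k1g0c8|'.
Because the pattern has a capturing group, `split` also inserts each captured text between the pieces.

['75', '744n', 'c8', 'k1g0c8', '1tf|']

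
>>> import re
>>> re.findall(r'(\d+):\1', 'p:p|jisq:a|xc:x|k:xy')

`\1` has to match the exact text group 1 already captured.
One capturing group, so `findall` returns just the captured substring from each match — 0 in all.
Nothing in the string satisfies the pattern, so the list is empty.

[]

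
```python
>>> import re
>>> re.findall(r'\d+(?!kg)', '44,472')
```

['44', '472']

A negative assertion filters positions out without eating any characters.
No capturing groups, so `findall` returns the 2 full match strings.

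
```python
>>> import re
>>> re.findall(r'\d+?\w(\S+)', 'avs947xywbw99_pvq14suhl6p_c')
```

Because there's exactly one group, `findall` drops the full match and keeps group 1 from the one hit.

['7xywbw99_pvq14suhl6p_c']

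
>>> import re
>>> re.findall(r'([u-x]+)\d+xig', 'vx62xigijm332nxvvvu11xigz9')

The pattern matches one or more of a character in [u-x] (captured); then one or more of a digit, then the literal 'xig'.
Walking the string: at [0:7] match 'vx62xig', group 1 = 'vx'; at [14:24] match 'xvvvu11xig', group 1 = 'xvvvu'.
`findall` collects group 1 from each match (2 total).

['vx', 'xvvvu']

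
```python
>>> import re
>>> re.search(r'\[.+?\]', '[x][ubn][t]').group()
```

A non-greedy quantifier consumes as few characters as it can — just enough that the remainder of the pattern still matches from where it stops; whatever follows it matches normally.
Unlike `match`, `search` isn't anchored — it looks for the pattern anywhere in the string.
The match spans [0:3] → '[x]'.

'[x]'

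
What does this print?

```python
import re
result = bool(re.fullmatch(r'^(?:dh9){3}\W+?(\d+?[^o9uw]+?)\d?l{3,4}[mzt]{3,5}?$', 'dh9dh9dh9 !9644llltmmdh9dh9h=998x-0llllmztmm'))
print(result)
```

False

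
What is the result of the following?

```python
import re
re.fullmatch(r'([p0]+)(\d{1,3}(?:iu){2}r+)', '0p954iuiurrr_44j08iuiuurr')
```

None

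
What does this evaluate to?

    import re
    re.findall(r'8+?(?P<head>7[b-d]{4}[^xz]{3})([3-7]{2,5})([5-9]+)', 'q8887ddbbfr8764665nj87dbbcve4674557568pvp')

[('7ddbbfr8', '76466', '5'), ('7dbbcve4', '67455', '7568')]

The pattern matches one or more of a literal '8' (lazy); then the literal '7', then exactly 4 of a character in [b-d], then exactly 3 of any character except [xz] (captured as 'head'); then 2 to 5 of a character in [3-7] (captured); then one or more of a character in [5-9] (captured).
`findall` packs the 3 group values into a tuple for every match.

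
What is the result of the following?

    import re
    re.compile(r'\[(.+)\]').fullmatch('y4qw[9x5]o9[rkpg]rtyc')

None

`re.fullmatch` requires the pattern to consume the entire string.
Here there's no way to consume every character, so the call returns None.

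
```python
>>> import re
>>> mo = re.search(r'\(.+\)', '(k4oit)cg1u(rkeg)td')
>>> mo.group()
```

`re.search` tries every starting position until one works.
The match spans [0:17] → '(k4oit)cg1u(rkeg)'.

'(k4oit)cg1u(rkeg)'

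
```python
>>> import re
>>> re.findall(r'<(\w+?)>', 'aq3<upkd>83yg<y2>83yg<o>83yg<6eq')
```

['upkd', 'y2', 'o']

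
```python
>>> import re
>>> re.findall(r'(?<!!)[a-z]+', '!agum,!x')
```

`(?!…)`/`(?<!…)` only lets a position through if the neighbouring text does NOT match; no characters are consumed.
No capturing groups, so `findall` returns the 1 full match string.

['gum']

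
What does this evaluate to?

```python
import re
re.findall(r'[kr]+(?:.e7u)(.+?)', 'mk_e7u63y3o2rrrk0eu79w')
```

['6']

Pattern: one or more of one of [kr]; then any character, then the literal 'e7u' (non-capturing group); then one or more of any character (lazy) (captured).
A non-greedy quantifier consumes as few characters as it can — just enough that the remainder of the pattern still matches from where it stops; whatever follows it matches normally.
Scanning left to right: at [1:7] match 'k_e7u6', group 1 = '6'.
With a single group, `findall` returns only what that group captured — 1 item.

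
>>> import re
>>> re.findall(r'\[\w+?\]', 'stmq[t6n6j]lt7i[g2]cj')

['[t6n6j]', '[g2]']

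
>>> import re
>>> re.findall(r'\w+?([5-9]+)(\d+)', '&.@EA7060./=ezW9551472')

[('7', '060'), ('955', '1472')]

The pattern matches one or more of a word character (lazy); then one or more of a character in [5-9] (captured); then one or more of a digit (captured).
The `?` after the quantifier makes it lazy — it takes as little as possible before letting the rest of the pattern try.
Scanning left to right: at [3:9] match 'EA7060', groups = ('7', '060'); at [12:22] match 'ezW9551472', groups = ('955', '1472').
With 2 capturing groups, `findall` returns a 2-tuple per match.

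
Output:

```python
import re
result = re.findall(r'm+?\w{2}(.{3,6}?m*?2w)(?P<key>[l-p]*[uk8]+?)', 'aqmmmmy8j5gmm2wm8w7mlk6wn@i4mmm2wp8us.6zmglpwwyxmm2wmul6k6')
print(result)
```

[('my8j5gmm2w', 'm8'), ('6wn@i4mmm2w', 'p8'), ('pwwyxmm2w', 'mu')]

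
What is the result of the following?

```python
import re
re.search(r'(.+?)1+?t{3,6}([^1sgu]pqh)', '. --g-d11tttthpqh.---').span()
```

(0, 17)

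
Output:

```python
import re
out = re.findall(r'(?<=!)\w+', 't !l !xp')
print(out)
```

['l', 'xp']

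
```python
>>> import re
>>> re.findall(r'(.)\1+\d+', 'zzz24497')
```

['z']

A backreference is literal: `\1` must see the identical characters the first group matched.
Matches: at [0:8] match 'zzz24497', group 1 = 'z'.
With a single group, `findall` returns only what that group captured — 1 item.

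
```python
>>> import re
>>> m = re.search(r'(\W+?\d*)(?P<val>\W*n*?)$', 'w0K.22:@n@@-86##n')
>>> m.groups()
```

The match spans [9:17] → '@@-86##n'.
Captured: group 1 = '@@-86', group 2 = '##n'.

('@@-86', '##n')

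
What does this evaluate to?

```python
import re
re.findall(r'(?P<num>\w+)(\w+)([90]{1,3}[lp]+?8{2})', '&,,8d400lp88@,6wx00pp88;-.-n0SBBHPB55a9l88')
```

[('8d4', '0', '0lp88'), ('6wx', '0', '0pp88'), ('n0SBBHPB55', 'a', '9l88')]

The pattern matches one or more of a word character (captured as 'num'); then one or more of a word character (captured); then 1 to 3 of one of [90], then one or more of one of [lp] (lazy), then exactly 2 of a literal '8' (captured).
Scanning left to right: at [3:12] match '8d400lp88', groups = ('8d4', '0', '0lp88'); at [14:23] match '6wx00pp88', groups = ('6wx', '0', '0pp88'); at [27:42] match 'n0SBBHPB55a9l88', groups = ('n0SBBHPB55', 'a', '9l88').
With 3 capturing groups, `findall` returns a 3-tuple per match.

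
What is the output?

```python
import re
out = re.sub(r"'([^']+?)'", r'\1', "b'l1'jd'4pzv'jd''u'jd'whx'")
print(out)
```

Matches: at [1:5] → "'l1'"; at [7:13] → "'4pzv'"; at [16:19] → "'u'"; at [21:26] → "'whx'".
`\1` in the replacement pulls in group 1's text for each match.

bl1jd4pzvjd'ujdwhx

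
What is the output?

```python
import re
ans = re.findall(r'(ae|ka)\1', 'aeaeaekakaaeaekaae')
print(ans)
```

['ae', 'ka', 'ae']

After group 1 captures some text, `\1` only succeeds where that same text appears again.
Scanning left to right: at [0:4] match 'aeae', group 1 = 'ae'; at [6:10] match 'kaka', group 1 = 'ka'; at [10:14] match 'aeae', group 1 = 'ae'.
With a single group, `findall` returns only what that group captured — 3 items.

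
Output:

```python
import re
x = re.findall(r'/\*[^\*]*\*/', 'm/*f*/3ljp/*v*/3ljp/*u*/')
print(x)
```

['/*f*/', '/*v*/', '/*u*/']

Scanning left to right: at [1:6] → '/*f*/'; at [10:15] → '/*v*/'; at [19:24] → '/*u*/'.
No capturing groups, so `findall` returns the 3 full match strings.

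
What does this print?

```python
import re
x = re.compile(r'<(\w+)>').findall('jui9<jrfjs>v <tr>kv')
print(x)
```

['jrfjs', 'tr']

Because there's exactly one group, `findall` drops the full match and keeps group 1 from each hit.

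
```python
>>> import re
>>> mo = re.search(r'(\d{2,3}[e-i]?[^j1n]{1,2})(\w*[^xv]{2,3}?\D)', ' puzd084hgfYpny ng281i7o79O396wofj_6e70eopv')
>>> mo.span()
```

The match spans [5:18] → '084hgfYpny ng'.

(5, 18)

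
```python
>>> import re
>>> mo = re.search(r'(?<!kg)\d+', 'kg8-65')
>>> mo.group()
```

'65'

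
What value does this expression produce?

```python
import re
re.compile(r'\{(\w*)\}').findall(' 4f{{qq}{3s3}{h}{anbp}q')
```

['qq', '3s3', 'h', 'anbp']

Scanning left to right: at [4:8] match '{qq}', group 1 = 'qq'; at [8:13] match '{3s3}', group 1 = '3s3'; at [13:16] match '{h}', group 1 = 'h'; at [16:22] match '{anbp}', group 1 = 'anbp'.
Because there's exactly one group, `findall` drops the full match and keeps group 1 from each hit.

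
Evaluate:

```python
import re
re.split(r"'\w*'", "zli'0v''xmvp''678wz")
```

`split` removes every match and returns the 3 fragments in between.

['zli', '', "'678wz"]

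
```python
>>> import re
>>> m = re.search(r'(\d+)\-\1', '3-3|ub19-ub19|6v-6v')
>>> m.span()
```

(0, 3)

`\1` is not a pattern — it's the concrete string captured by group 1, re-applied verbatim.
The match spans [0:3] → '3-3'.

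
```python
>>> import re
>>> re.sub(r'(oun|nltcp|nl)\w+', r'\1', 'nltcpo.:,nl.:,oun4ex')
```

Branches in `(...|...)` are attempted left-to-right; the first branch that allows the whole pattern to succeed is taken.
The replacement refers to a captured group, so each match is rewritten using its own captured text.

'nltcp.:,nl.:,oun'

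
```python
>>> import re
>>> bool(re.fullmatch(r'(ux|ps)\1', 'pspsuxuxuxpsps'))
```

`re.fullmatch` requires the pattern to consume the entire string.
Here there's no way to consume every character, so the call returns None, and `bool(None)` is False.

False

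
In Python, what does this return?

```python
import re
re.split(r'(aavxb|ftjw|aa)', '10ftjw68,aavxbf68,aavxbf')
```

Branches in `(...|...)` are attempted left-to-right; the first branch that allows the whole pattern to succeed is taken.
The group in the pattern means `split` returns the separators' captures alongside the pieces.

['10', 'ftjw', '68,', 'aavxb', 'f68,', 'aavxb', 'f']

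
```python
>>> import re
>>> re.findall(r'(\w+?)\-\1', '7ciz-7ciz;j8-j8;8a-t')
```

['7ciz', 'j8']

`\1` is not a pattern — it's the concrete string captured by group 1, re-applied verbatim.
Matches: at [0:9] match '7ciz-7ciz', group 1 = '7ciz'; at [10:15] match 'j8-j8', group 1 = 'j8'.
`findall` collects group 1 from each match (2 total).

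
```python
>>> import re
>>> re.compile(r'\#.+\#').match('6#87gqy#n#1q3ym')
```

None

`re.match` only tries the pattern at the start of the string.
Here position 0 doesn't satisfy it, so the call returns None.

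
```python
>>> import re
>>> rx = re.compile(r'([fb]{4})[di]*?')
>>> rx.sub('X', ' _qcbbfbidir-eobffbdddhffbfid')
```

This matches exactly 4 of one of [fb] (captured); then zero or more of one of [di] (lazy).
Every occurrence is swapped for 'X'.

' _qcXidir-eoXdddhXid'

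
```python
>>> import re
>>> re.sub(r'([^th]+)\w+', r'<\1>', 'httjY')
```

The pattern matches one or more of any character except [th] (captured); then one or more of a word character.
Matches: at [3:5] → 'jY'.
Each match is replaced using the text its own group 1 captured.

'htt<j>'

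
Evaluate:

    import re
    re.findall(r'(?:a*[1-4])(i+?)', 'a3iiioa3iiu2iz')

The pattern matches zero or more of a literal 'a', then a character in [1-4] (non-capturing group); then one or more of a literal 'i' (lazy) (captured).
The `?` after the quantifier makes it lazy — it takes as little as possible before letting the rest of the pattern try.
Walking the string: at [0:3] match 'a3i', group 1 = 'i'; at [6:9] match 'a3i', group 1 = 'i'; at [11:13] match '2i', group 1 = 'i'.
With a single group, `findall` returns only what that group captured — 3 items.

['i', 'i', 'i']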